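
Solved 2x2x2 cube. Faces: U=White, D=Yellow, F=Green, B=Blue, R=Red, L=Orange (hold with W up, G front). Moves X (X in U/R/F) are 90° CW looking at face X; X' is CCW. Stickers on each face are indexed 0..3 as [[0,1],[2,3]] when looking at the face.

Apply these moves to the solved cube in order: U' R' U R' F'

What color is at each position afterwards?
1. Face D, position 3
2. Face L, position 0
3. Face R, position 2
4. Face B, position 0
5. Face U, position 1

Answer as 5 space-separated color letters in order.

Answer: W O Y G Y

Derivation:
After move 1 (U'): U=WWWW F=OOGG R=GGRR B=RRBB L=BBOO
After move 2 (R'): R=GRGR U=WBWR F=OWGW D=YOYG B=YRYB
After move 3 (U): U=WWRB F=GRGW R=YRGR B=BBYB L=OWOO
After move 4 (R'): R=RRYG U=WYRB F=GWGB D=YRYW B=GBOB
After move 5 (F'): F=WBGG U=WYRY R=RRYG D=WOYW L=OBOR
Query 1: D[3] = W
Query 2: L[0] = O
Query 3: R[2] = Y
Query 4: B[0] = G
Query 5: U[1] = Y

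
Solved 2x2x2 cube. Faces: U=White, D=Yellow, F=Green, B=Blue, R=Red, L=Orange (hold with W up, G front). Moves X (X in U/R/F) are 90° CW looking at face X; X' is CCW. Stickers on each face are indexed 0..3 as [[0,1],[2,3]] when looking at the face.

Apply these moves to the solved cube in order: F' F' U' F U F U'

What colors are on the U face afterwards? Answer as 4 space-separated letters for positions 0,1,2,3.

Answer: W O R W

Derivation:
After move 1 (F'): F=GGGG U=WWRR R=YRYR D=OOYY L=OWOW
After move 2 (F'): F=GGGG U=WWYY R=OROR D=WWYY L=OROR
After move 3 (U'): U=WYWY F=ORGG R=GGOR B=ORBB L=BBOR
After move 4 (F): F=GOGR U=WYRB R=WGYR D=OGYY L=BWOW
After move 5 (U): U=RWBY F=WGGR R=ORYR B=BWBB L=GOOW
After move 6 (F): F=GWRG U=RWWO R=BRYR D=YOYY L=GOOG
After move 7 (U'): U=WORW F=GORG R=GWYR B=BRBB L=BWOG
Query: U face = WORW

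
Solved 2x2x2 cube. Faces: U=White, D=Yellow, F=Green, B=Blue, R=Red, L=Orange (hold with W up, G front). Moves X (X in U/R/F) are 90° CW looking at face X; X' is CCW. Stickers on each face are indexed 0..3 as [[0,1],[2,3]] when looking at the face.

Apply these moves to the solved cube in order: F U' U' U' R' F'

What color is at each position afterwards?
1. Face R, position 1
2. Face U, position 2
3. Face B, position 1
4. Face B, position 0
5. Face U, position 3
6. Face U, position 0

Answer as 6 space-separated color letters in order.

After move 1 (F): F=GGGG U=WWOO R=WRWR D=RRYY L=OYOY
After move 2 (U'): U=WOWO F=OYGG R=GGWR B=WRBB L=BBOY
After move 3 (U'): U=OOWW F=BBGG R=OYWR B=GGBB L=WROY
After move 4 (U'): U=OWOW F=WRGG R=BBWR B=OYBB L=GGOY
After move 5 (R'): R=BRBW U=OBOO F=WWGW D=RRYG B=YYRB
After move 6 (F'): F=WWWG U=OBBB R=RRRW D=GYYG L=GOOO
Query 1: R[1] = R
Query 2: U[2] = B
Query 3: B[1] = Y
Query 4: B[0] = Y
Query 5: U[3] = B
Query 6: U[0] = O

Answer: R B Y Y B O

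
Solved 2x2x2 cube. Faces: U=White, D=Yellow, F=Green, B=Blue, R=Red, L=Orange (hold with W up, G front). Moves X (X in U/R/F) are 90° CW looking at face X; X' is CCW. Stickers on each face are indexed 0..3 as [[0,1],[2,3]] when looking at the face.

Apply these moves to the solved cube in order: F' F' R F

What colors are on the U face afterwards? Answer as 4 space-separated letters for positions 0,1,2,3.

Answer: W G R R

Derivation:
After move 1 (F'): F=GGGG U=WWRR R=YRYR D=OOYY L=OWOW
After move 2 (F'): F=GGGG U=WWYY R=OROR D=WWYY L=OROR
After move 3 (R): R=OORR U=WGYG F=GWGY D=WBYB B=YBWB
After move 4 (F): F=GGYW U=WGRR R=YOGR D=ROYB L=OWOB
Query: U face = WGRR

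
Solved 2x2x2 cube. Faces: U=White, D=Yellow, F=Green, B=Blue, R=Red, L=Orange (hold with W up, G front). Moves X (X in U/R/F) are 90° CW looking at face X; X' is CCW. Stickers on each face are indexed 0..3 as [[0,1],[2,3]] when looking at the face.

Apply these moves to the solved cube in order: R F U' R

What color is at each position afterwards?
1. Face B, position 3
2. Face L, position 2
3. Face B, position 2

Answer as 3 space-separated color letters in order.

Answer: B O O

Derivation:
After move 1 (R): R=RRRR U=WGWG F=GYGY D=YBYB B=WBWB
After move 2 (F): F=GGYY U=WGOO R=WRGR D=RRYB L=OYOB
After move 3 (U'): U=GOWO F=OYYY R=GGGR B=WRWB L=WBOB
After move 4 (R): R=GGRG U=GYWY F=ORYB D=RWYW B=OROB
Query 1: B[3] = B
Query 2: L[2] = O
Query 3: B[2] = O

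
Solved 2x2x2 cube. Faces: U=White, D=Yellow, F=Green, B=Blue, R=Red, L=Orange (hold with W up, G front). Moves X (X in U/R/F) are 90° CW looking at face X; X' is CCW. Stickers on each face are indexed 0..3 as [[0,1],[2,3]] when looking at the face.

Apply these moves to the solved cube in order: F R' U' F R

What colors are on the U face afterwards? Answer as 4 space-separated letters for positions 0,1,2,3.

Answer: B O Y Y

Derivation:
After move 1 (F): F=GGGG U=WWOO R=WRWR D=RRYY L=OYOY
After move 2 (R'): R=RRWW U=WBOB F=GWGO D=RGYG B=YBRB
After move 3 (U'): U=BBWO F=OYGO R=GWWW B=RRRB L=YBOY
After move 4 (F): F=GOOY U=BBYB R=WWOW D=WGYG L=YROG
After move 5 (R): R=OWWW U=BOYY F=GGOG D=WRYR B=BRBB
Query: U face = BOYY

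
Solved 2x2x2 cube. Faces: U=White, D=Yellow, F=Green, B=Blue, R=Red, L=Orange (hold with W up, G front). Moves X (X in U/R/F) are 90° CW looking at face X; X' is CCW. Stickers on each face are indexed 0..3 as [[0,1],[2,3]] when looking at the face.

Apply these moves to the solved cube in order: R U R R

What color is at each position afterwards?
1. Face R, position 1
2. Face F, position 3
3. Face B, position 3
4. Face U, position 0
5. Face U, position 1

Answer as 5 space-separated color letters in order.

Answer: R O B W B

Derivation:
After move 1 (R): R=RRRR U=WGWG F=GYGY D=YBYB B=WBWB
After move 2 (U): U=WWGG F=RRGY R=WBRR B=OOWB L=GYOO
After move 3 (R): R=RWRB U=WRGY F=RBGB D=YWYO B=GOWB
After move 4 (R): R=RRBW U=WBGB F=RWGO D=YWYG B=YORB
Query 1: R[1] = R
Query 2: F[3] = O
Query 3: B[3] = B
Query 4: U[0] = W
Query 5: U[1] = B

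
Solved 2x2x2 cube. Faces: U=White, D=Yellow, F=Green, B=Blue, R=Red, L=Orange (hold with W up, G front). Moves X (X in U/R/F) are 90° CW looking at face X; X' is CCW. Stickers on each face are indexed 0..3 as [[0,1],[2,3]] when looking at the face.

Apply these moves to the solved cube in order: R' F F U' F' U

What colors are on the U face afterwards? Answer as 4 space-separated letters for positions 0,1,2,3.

Answer: W B O Y

Derivation:
After move 1 (R'): R=RRRR U=WBWB F=GWGW D=YGYG B=YBYB
After move 2 (F): F=GGWW U=WBOO R=WRBR D=RRYG L=OYOG
After move 3 (F): F=WGWG U=WBGY R=OROR D=BWYG L=OROR
After move 4 (U'): U=BYWG F=ORWG R=WGOR B=ORYB L=YBOR
After move 5 (F'): F=RGOW U=BYWO R=WGBR D=BRYG L=YGOW
After move 6 (U): U=WBOY F=WGOW R=ORBR B=YGYB L=RGOW
Query: U face = WBOY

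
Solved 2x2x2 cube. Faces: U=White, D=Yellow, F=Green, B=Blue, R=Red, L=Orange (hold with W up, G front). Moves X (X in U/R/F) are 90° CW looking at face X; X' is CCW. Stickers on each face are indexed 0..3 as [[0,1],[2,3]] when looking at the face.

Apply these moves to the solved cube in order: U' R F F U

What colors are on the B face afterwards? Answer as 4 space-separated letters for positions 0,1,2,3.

Answer: B R W B

Derivation:
After move 1 (U'): U=WWWW F=OOGG R=GGRR B=RRBB L=BBOO
After move 2 (R): R=RGRG U=WOWG F=OYGY D=YBYR B=WRWB
After move 3 (F): F=GOYY U=WOOB R=WGGG D=RRYR L=BYOB
After move 4 (F): F=YGYO U=WOBY R=OGBG D=GWYR L=BROR
After move 5 (U): U=BWYO F=OGYO R=WRBG B=BRWB L=YGOR
Query: B face = BRWB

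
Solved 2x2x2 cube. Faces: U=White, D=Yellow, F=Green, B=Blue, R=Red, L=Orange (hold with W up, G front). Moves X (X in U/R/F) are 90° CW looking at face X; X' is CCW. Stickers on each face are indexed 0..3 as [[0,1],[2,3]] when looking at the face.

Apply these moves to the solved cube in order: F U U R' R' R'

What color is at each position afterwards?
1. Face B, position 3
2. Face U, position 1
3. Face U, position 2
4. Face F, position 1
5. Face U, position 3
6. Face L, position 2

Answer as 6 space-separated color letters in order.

After move 1 (F): F=GGGG U=WWOO R=WRWR D=RRYY L=OYOY
After move 2 (U): U=OWOW F=WRGG R=BBWR B=OYBB L=GGOY
After move 3 (U): U=OOWW F=BBGG R=OYWR B=GGBB L=WROY
After move 4 (R'): R=YROW U=OBWG F=BOGW D=RBYG B=YGRB
After move 5 (R'): R=RWYO U=ORWY F=BBGG D=ROYW B=GGBB
After move 6 (R'): R=WORY U=OBWG F=BRGY D=RBYG B=WGOB
Query 1: B[3] = B
Query 2: U[1] = B
Query 3: U[2] = W
Query 4: F[1] = R
Query 5: U[3] = G
Query 6: L[2] = O

Answer: B B W R G O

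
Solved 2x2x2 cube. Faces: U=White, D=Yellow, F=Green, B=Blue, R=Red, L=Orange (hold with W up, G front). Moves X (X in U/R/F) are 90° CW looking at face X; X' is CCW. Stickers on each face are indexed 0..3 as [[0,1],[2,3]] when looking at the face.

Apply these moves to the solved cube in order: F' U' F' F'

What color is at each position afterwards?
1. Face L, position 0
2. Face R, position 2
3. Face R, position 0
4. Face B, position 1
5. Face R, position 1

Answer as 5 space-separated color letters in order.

Answer: B B W R G

Derivation:
After move 1 (F'): F=GGGG U=WWRR R=YRYR D=OOYY L=OWOW
After move 2 (U'): U=WRWR F=OWGG R=GGYR B=YRBB L=BBOW
After move 3 (F'): F=WGOG U=WRGY R=OGOR D=BWYY L=BROW
After move 4 (F'): F=GGWO U=WROO R=WGBR D=RWYY L=BYOG
Query 1: L[0] = B
Query 2: R[2] = B
Query 3: R[0] = W
Query 4: B[1] = R
Query 5: R[1] = G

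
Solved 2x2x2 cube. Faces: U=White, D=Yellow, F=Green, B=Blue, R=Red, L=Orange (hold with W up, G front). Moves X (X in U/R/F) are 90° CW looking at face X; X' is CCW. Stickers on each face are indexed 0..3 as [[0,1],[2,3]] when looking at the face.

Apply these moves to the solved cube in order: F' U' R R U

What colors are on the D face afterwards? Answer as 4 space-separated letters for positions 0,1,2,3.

Answer: O R Y R

Derivation:
After move 1 (F'): F=GGGG U=WWRR R=YRYR D=OOYY L=OWOW
After move 2 (U'): U=WRWR F=OWGG R=GGYR B=YRBB L=BBOW
After move 3 (R): R=YGRG U=WWWG F=OOGY D=OBYY B=RRRB
After move 4 (R): R=RYGG U=WOWY F=OBGY D=ORYR B=GRWB
After move 5 (U): U=WWYO F=RYGY R=GRGG B=BBWB L=OBOW
Query: D face = ORYR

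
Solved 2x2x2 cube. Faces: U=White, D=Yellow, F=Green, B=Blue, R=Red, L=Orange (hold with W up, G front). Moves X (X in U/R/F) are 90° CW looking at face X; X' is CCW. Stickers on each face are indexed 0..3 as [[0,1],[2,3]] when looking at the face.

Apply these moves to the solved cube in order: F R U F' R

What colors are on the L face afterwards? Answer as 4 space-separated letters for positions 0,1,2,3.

Answer: G G O G

Derivation:
After move 1 (F): F=GGGG U=WWOO R=WRWR D=RRYY L=OYOY
After move 2 (R): R=WWRR U=WGOG F=GRGY D=RBYB B=OBWB
After move 3 (U): U=OWGG F=WWGY R=OBRR B=OYWB L=GROY
After move 4 (F'): F=WYWG U=OWOR R=BBRR D=RYYB L=GGOG
After move 5 (R): R=RBRB U=OYOG F=WYWB D=RWYO B=RYWB
Query: L face = GGOG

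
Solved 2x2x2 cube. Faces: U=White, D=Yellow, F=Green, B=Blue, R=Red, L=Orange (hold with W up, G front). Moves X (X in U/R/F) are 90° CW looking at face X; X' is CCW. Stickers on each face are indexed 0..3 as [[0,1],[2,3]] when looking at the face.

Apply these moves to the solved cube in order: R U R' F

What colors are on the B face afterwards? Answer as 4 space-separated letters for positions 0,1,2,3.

After move 1 (R): R=RRRR U=WGWG F=GYGY D=YBYB B=WBWB
After move 2 (U): U=WWGG F=RRGY R=WBRR B=OOWB L=GYOO
After move 3 (R'): R=BRWR U=WWGO F=RWGG D=YRYY B=BOBB
After move 4 (F): F=GRGW U=WWOY R=GROR D=WBYY L=GYOR
Query: B face = BOBB

Answer: B O B B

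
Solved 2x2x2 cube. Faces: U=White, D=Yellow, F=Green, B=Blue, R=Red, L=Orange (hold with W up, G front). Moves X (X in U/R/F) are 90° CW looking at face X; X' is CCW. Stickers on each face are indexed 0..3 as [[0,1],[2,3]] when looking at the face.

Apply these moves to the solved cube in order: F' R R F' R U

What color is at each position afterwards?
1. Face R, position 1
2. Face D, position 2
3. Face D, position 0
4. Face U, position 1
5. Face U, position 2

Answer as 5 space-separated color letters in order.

Answer: B Y W W G

Derivation:
After move 1 (F'): F=GGGG U=WWRR R=YRYR D=OOYY L=OWOW
After move 2 (R): R=YYRR U=WGRG F=GOGY D=OBYB B=RBWB
After move 3 (R): R=RYRY U=WORY F=GBGB D=OWYR B=GBGB
After move 4 (F'): F=BBGG U=WORR R=WYOY D=WWYR L=OYOR
After move 5 (R): R=OWYY U=WBRG F=BWGR D=WGYG B=RBOB
After move 6 (U): U=RWGB F=OWGR R=RBYY B=OYOB L=BWOR
Query 1: R[1] = B
Query 2: D[2] = Y
Query 3: D[0] = W
Query 4: U[1] = W
Query 5: U[2] = G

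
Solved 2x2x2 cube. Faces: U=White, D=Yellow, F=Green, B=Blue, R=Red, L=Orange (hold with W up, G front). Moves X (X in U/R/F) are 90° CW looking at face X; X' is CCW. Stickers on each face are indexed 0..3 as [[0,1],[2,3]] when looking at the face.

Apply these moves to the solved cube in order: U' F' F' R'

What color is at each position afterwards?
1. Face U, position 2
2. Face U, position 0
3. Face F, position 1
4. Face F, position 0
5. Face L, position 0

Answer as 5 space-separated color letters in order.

After move 1 (U'): U=WWWW F=OOGG R=GGRR B=RRBB L=BBOO
After move 2 (F'): F=OGOG U=WWGR R=YGYR D=BOYY L=BWOW
After move 3 (F'): F=GGOO U=WWYY R=OGBR D=WWYY L=BROG
After move 4 (R'): R=GROB U=WBYR F=GWOY D=WGYO B=YRWB
Query 1: U[2] = Y
Query 2: U[0] = W
Query 3: F[1] = W
Query 4: F[0] = G
Query 5: L[0] = B

Answer: Y W W G B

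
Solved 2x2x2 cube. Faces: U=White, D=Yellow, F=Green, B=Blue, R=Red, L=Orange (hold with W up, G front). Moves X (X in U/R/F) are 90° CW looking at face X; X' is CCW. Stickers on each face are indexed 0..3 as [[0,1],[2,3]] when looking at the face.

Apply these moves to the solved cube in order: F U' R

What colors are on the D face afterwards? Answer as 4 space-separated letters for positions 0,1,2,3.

After move 1 (F): F=GGGG U=WWOO R=WRWR D=RRYY L=OYOY
After move 2 (U'): U=WOWO F=OYGG R=GGWR B=WRBB L=BBOY
After move 3 (R): R=WGRG U=WYWG F=ORGY D=RBYW B=OROB
Query: D face = RBYW

Answer: R B Y W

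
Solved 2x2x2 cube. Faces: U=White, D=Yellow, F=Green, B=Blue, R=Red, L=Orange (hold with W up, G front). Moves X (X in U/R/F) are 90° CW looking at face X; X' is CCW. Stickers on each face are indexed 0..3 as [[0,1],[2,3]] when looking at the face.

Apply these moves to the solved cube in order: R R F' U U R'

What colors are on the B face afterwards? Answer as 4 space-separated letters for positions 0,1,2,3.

After move 1 (R): R=RRRR U=WGWG F=GYGY D=YBYB B=WBWB
After move 2 (R): R=RRRR U=WYWY F=GBGB D=YWYW B=GBGB
After move 3 (F'): F=BBGG U=WYRR R=WRYR D=OOYW L=OYOW
After move 4 (U): U=RWRY F=WRGG R=GBYR B=OYGB L=BBOW
After move 5 (U): U=RRYW F=GBGG R=OYYR B=BBGB L=WROW
After move 6 (R'): R=YROY U=RGYB F=GRGW D=OBYG B=WBOB
Query: B face = WBOB

Answer: W B O B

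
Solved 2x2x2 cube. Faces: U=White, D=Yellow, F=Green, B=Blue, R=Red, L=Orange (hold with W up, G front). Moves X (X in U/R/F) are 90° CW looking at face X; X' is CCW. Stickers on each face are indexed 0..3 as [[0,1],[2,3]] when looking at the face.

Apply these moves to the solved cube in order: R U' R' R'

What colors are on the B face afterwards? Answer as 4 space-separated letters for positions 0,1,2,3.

After move 1 (R): R=RRRR U=WGWG F=GYGY D=YBYB B=WBWB
After move 2 (U'): U=GGWW F=OOGY R=GYRR B=RRWB L=WBOO
After move 3 (R'): R=YRGR U=GWWR F=OGGW D=YOYY B=BRBB
After move 4 (R'): R=RRYG U=GBWB F=OWGR D=YGYW B=YROB
Query: B face = YROB

Answer: Y R O B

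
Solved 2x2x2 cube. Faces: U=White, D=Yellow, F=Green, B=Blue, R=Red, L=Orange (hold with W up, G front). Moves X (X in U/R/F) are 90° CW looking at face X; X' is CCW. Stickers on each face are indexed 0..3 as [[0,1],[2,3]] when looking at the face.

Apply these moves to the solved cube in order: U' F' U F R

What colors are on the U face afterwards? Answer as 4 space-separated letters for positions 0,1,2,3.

Answer: G Y W G

Derivation:
After move 1 (U'): U=WWWW F=OOGG R=GGRR B=RRBB L=BBOO
After move 2 (F'): F=OGOG U=WWGR R=YGYR D=BOYY L=BWOW
After move 3 (U): U=GWRW F=YGOG R=RRYR B=BWBB L=OGOW
After move 4 (F): F=OYGG U=GWWG R=RRWR D=YRYY L=OBOO
After move 5 (R): R=WRRR U=GYWG F=ORGY D=YBYB B=GWWB
Query: U face = GYWG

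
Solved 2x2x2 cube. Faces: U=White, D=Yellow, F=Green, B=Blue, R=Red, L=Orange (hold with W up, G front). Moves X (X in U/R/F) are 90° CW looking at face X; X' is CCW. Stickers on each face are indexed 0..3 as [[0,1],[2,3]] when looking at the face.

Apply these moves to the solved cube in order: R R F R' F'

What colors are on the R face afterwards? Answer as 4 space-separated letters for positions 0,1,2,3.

After move 1 (R): R=RRRR U=WGWG F=GYGY D=YBYB B=WBWB
After move 2 (R): R=RRRR U=WYWY F=GBGB D=YWYW B=GBGB
After move 3 (F): F=GGBB U=WYOO R=WRYR D=RRYW L=OYOW
After move 4 (R'): R=RRWY U=WGOG F=GYBO D=RGYB B=WBRB
After move 5 (F'): F=YOGB U=WGRW R=GRRY D=YWYB L=OGOO
Query: R face = GRRY

Answer: G R R Y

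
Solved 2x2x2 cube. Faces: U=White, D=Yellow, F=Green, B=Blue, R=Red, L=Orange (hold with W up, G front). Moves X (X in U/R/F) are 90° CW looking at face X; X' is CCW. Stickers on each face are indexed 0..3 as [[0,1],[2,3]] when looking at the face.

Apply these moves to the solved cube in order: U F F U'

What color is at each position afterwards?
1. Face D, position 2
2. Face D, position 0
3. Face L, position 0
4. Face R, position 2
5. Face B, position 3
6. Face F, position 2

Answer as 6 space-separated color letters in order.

Answer: Y W O G B R

Derivation:
After move 1 (U): U=WWWW F=RRGG R=BBRR B=OOBB L=GGOO
After move 2 (F): F=GRGR U=WWOG R=WBWR D=RBYY L=GYOY
After move 3 (F): F=GGRR U=WWYY R=OBGR D=WWYY L=GROB
After move 4 (U'): U=WYWY F=GRRR R=GGGR B=OBBB L=OOOB
Query 1: D[2] = Y
Query 2: D[0] = W
Query 3: L[0] = O
Query 4: R[2] = G
Query 5: B[3] = B
Query 6: F[2] = R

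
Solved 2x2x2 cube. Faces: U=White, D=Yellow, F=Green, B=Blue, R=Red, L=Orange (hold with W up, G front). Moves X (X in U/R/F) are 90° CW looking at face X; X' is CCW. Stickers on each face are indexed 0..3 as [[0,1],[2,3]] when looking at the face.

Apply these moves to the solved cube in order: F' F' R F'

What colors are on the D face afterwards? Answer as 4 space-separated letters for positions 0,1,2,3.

Answer: R R Y B

Derivation:
After move 1 (F'): F=GGGG U=WWRR R=YRYR D=OOYY L=OWOW
After move 2 (F'): F=GGGG U=WWYY R=OROR D=WWYY L=OROR
After move 3 (R): R=OORR U=WGYG F=GWGY D=WBYB B=YBWB
After move 4 (F'): F=WYGG U=WGOR R=BOWR D=RRYB L=OGOY
Query: D face = RRYB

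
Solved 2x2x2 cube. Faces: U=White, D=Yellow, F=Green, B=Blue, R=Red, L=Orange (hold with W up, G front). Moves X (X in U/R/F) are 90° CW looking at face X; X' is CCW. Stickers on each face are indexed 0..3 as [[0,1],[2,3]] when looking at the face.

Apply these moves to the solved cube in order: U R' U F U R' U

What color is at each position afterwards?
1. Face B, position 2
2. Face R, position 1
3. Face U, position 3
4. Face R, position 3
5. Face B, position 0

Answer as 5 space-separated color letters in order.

After move 1 (U): U=WWWW F=RRGG R=BBRR B=OOBB L=GGOO
After move 2 (R'): R=BRBR U=WBWO F=RWGW D=YRYG B=YOYB
After move 3 (U): U=WWOB F=BRGW R=YOBR B=GGYB L=RWOO
After move 4 (F): F=GBWR U=WWOW R=OOBR D=BYYG L=RYOR
After move 5 (U): U=OWWW F=OOWR R=GGBR B=RYYB L=GBOR
After move 6 (R'): R=GRGB U=OYWR F=OWWW D=BOYR B=GYYB
After move 7 (U): U=WORY F=GRWW R=GYGB B=GBYB L=OWOR
Query 1: B[2] = Y
Query 2: R[1] = Y
Query 3: U[3] = Y
Query 4: R[3] = B
Query 5: B[0] = G

Answer: Y Y Y B G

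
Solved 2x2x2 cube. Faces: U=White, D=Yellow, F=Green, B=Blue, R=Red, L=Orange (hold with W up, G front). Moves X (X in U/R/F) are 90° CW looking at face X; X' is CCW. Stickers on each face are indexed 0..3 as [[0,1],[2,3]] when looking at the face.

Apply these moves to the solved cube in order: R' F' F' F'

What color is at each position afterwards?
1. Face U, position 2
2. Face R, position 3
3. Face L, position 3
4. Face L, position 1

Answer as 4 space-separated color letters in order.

Answer: O R G Y

Derivation:
After move 1 (R'): R=RRRR U=WBWB F=GWGW D=YGYG B=YBYB
After move 2 (F'): F=WWGG U=WBRR R=GRYR D=OOYG L=OBOW
After move 3 (F'): F=WGWG U=WBGY R=OROR D=BWYG L=OROR
After move 4 (F'): F=GGWW U=WBOO R=WRBR D=RRYG L=OYOG
Query 1: U[2] = O
Query 2: R[3] = R
Query 3: L[3] = G
Query 4: L[1] = Y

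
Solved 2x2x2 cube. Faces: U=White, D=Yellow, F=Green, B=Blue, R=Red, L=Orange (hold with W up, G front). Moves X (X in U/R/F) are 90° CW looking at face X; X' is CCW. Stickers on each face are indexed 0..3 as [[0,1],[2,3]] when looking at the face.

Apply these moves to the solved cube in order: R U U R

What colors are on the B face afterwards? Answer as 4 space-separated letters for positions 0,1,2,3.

Answer: W Y W B

Derivation:
After move 1 (R): R=RRRR U=WGWG F=GYGY D=YBYB B=WBWB
After move 2 (U): U=WWGG F=RRGY R=WBRR B=OOWB L=GYOO
After move 3 (U): U=GWGW F=WBGY R=OORR B=GYWB L=RROO
After move 4 (R): R=RORO U=GBGY F=WBGB D=YWYG B=WYWB
Query: B face = WYWB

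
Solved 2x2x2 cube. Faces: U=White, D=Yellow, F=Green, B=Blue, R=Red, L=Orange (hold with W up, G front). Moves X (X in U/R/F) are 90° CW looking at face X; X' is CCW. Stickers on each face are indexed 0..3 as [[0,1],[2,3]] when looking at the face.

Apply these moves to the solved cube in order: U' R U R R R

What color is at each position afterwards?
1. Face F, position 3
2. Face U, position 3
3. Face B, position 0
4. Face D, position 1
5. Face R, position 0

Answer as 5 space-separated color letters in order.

After move 1 (U'): U=WWWW F=OOGG R=GGRR B=RRBB L=BBOO
After move 2 (R): R=RGRG U=WOWG F=OYGY D=YBYR B=WRWB
After move 3 (U): U=WWGO F=RGGY R=WRRG B=BBWB L=OYOO
After move 4 (R): R=RWGR U=WGGY F=RBGR D=YWYB B=OBWB
After move 5 (R): R=GRRW U=WBGR F=RWGB D=YWYO B=YBGB
After move 6 (R): R=RGWR U=WWGB F=RWGO D=YGYY B=RBBB
Query 1: F[3] = O
Query 2: U[3] = B
Query 3: B[0] = R
Query 4: D[1] = G
Query 5: R[0] = R

Answer: O B R G R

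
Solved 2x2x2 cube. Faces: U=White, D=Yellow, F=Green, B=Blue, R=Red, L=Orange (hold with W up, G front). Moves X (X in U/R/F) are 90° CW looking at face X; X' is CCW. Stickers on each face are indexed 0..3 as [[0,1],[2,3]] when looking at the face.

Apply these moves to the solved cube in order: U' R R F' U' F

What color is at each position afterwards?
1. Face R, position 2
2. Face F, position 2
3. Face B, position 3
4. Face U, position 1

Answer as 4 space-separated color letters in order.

After move 1 (U'): U=WWWW F=OOGG R=GGRR B=RRBB L=BBOO
After move 2 (R): R=RGRG U=WOWG F=OYGY D=YBYR B=WRWB
After move 3 (R): R=RRGG U=WYWY F=OBGR D=YWYW B=GROB
After move 4 (F'): F=BROG U=WYRG R=WRYG D=BOYW L=BYOW
After move 5 (U'): U=YGWR F=BYOG R=BRYG B=WROB L=GROW
After move 6 (F): F=OBGY U=YGWR R=WRRG D=YBYW L=GBOO
Query 1: R[2] = R
Query 2: F[2] = G
Query 3: B[3] = B
Query 4: U[1] = G

Answer: R G B G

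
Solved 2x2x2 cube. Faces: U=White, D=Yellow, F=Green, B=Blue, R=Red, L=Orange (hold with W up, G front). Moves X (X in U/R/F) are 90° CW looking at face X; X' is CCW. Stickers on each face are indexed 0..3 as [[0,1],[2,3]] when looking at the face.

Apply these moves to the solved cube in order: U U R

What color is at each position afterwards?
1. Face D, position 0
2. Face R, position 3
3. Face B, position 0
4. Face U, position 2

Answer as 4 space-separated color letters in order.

After move 1 (U): U=WWWW F=RRGG R=BBRR B=OOBB L=GGOO
After move 2 (U): U=WWWW F=BBGG R=OORR B=GGBB L=RROO
After move 3 (R): R=RORO U=WBWG F=BYGY D=YBYG B=WGWB
Query 1: D[0] = Y
Query 2: R[3] = O
Query 3: B[0] = W
Query 4: U[2] = W

Answer: Y O W W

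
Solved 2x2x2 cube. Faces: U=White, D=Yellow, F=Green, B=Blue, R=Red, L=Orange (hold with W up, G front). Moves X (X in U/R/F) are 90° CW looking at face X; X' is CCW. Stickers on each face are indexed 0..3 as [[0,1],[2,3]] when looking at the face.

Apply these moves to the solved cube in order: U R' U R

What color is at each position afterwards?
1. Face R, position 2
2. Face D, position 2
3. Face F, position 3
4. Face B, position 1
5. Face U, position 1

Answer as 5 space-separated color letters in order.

Answer: R Y G G R

Derivation:
After move 1 (U): U=WWWW F=RRGG R=BBRR B=OOBB L=GGOO
After move 2 (R'): R=BRBR U=WBWO F=RWGW D=YRYG B=YOYB
After move 3 (U): U=WWOB F=BRGW R=YOBR B=GGYB L=RWOO
After move 4 (R): R=BYRO U=WROW F=BRGG D=YYYG B=BGWB
Query 1: R[2] = R
Query 2: D[2] = Y
Query 3: F[3] = G
Query 4: B[1] = G
Query 5: U[1] = R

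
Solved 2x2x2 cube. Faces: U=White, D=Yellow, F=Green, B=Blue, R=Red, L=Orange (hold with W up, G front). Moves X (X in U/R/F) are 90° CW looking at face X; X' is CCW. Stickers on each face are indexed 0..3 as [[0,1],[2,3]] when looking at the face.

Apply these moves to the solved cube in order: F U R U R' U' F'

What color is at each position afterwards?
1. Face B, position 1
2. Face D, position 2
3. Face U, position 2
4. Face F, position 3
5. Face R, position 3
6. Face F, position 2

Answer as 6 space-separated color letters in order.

Answer: B Y W G R W

Derivation:
After move 1 (F): F=GGGG U=WWOO R=WRWR D=RRYY L=OYOY
After move 2 (U): U=OWOW F=WRGG R=BBWR B=OYBB L=GGOY
After move 3 (R): R=WBRB U=OROG F=WRGY D=RBYO B=WYWB
After move 4 (U): U=OOGR F=WBGY R=WYRB B=GGWB L=WROY
After move 5 (R'): R=YBWR U=OWGG F=WOGR D=RBYY B=OGBB
After move 6 (U'): U=WGOG F=WRGR R=WOWR B=YBBB L=OGOY
After move 7 (F'): F=RRWG U=WGWW R=BORR D=GYYY L=OGOO
Query 1: B[1] = B
Query 2: D[2] = Y
Query 3: U[2] = W
Query 4: F[3] = G
Query 5: R[3] = R
Query 6: F[2] = W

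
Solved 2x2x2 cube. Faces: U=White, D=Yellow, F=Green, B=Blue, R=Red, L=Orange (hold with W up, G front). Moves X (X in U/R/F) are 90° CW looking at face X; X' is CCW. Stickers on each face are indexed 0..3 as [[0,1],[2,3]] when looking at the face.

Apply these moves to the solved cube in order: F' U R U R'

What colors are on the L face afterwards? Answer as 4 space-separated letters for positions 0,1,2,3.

Answer: Y O O W

Derivation:
After move 1 (F'): F=GGGG U=WWRR R=YRYR D=OOYY L=OWOW
After move 2 (U): U=RWRW F=YRGG R=BBYR B=OWBB L=GGOW
After move 3 (R): R=YBRB U=RRRG F=YOGY D=OBYO B=WWWB
After move 4 (U): U=RRGR F=YBGY R=WWRB B=GGWB L=YOOW
After move 5 (R'): R=WBWR U=RWGG F=YRGR D=OBYY B=OGBB
Query: L face = YOOW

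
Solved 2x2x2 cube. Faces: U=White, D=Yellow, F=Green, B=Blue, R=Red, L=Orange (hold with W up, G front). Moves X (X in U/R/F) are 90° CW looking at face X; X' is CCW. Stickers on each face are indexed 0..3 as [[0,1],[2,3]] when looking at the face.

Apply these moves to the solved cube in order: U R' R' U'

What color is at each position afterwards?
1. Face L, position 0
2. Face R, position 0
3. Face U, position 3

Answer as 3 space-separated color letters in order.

After move 1 (U): U=WWWW F=RRGG R=BBRR B=OOBB L=GGOO
After move 2 (R'): R=BRBR U=WBWO F=RWGW D=YRYG B=YOYB
After move 3 (R'): R=RRBB U=WYWY F=RBGO D=YWYW B=GORB
After move 4 (U'): U=YYWW F=GGGO R=RBBB B=RRRB L=GOOO
Query 1: L[0] = G
Query 2: R[0] = R
Query 3: U[3] = W

Answer: G R W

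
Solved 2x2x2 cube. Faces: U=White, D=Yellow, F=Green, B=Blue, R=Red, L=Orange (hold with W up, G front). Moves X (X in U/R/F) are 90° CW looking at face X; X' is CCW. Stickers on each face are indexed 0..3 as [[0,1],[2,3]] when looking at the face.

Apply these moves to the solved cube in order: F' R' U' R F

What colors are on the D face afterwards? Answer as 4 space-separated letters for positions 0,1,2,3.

Answer: Y Y Y R

Derivation:
After move 1 (F'): F=GGGG U=WWRR R=YRYR D=OOYY L=OWOW
After move 2 (R'): R=RRYY U=WBRB F=GWGR D=OGYG B=YBOB
After move 3 (U'): U=BBWR F=OWGR R=GWYY B=RROB L=YBOW
After move 4 (R): R=YGYW U=BWWR F=OGGG D=OOYR B=RRBB
After move 5 (F): F=GOGG U=BWWB R=WGRW D=YYYR L=YOOO
Query: D face = YYYR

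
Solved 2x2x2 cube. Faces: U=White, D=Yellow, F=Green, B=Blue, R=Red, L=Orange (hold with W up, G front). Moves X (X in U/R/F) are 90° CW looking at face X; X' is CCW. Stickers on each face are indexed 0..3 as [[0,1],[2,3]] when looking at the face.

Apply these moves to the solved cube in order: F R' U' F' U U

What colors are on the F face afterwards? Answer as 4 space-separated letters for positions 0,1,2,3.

After move 1 (F): F=GGGG U=WWOO R=WRWR D=RRYY L=OYOY
After move 2 (R'): R=RRWW U=WBOB F=GWGO D=RGYG B=YBRB
After move 3 (U'): U=BBWO F=OYGO R=GWWW B=RRRB L=YBOY
After move 4 (F'): F=YOOG U=BBGW R=GWRW D=BYYG L=YOOW
After move 5 (U): U=GBWB F=GWOG R=RRRW B=YORB L=YOOW
After move 6 (U): U=WGBB F=RROG R=YORW B=YORB L=GWOW
Query: F face = RROG

Answer: R R O G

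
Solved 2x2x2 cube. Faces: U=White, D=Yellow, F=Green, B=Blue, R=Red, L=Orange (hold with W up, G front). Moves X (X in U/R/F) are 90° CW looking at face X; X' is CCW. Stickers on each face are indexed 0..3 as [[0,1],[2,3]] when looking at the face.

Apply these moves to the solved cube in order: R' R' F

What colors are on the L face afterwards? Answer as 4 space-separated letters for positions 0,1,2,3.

Answer: O Y O W

Derivation:
After move 1 (R'): R=RRRR U=WBWB F=GWGW D=YGYG B=YBYB
After move 2 (R'): R=RRRR U=WYWY F=GBGB D=YWYW B=GBGB
After move 3 (F): F=GGBB U=WYOO R=WRYR D=RRYW L=OYOW
Query: L face = OYOW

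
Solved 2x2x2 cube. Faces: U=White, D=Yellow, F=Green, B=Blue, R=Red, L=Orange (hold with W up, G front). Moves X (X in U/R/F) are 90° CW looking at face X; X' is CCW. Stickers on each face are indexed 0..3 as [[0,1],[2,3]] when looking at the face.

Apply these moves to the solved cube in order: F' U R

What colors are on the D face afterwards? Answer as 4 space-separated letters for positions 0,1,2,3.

After move 1 (F'): F=GGGG U=WWRR R=YRYR D=OOYY L=OWOW
After move 2 (U): U=RWRW F=YRGG R=BBYR B=OWBB L=GGOW
After move 3 (R): R=YBRB U=RRRG F=YOGY D=OBYO B=WWWB
Query: D face = OBYO

Answer: O B Y O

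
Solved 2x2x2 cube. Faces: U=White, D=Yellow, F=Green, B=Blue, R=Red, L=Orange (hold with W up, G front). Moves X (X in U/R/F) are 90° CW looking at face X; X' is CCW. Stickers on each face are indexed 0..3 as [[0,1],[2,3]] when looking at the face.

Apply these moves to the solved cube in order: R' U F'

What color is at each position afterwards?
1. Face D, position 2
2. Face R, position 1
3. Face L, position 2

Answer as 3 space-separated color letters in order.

Answer: Y B O

Derivation:
After move 1 (R'): R=RRRR U=WBWB F=GWGW D=YGYG B=YBYB
After move 2 (U): U=WWBB F=RRGW R=YBRR B=OOYB L=GWOO
After move 3 (F'): F=RWRG U=WWYR R=GBYR D=WOYG L=GBOB
Query 1: D[2] = Y
Query 2: R[1] = B
Query 3: L[2] = O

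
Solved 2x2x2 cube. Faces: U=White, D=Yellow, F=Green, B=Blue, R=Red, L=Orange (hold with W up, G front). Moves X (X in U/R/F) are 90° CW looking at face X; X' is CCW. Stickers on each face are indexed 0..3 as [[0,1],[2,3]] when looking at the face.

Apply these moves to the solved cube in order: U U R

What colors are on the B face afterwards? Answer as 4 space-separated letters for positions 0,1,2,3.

After move 1 (U): U=WWWW F=RRGG R=BBRR B=OOBB L=GGOO
After move 2 (U): U=WWWW F=BBGG R=OORR B=GGBB L=RROO
After move 3 (R): R=RORO U=WBWG F=BYGY D=YBYG B=WGWB
Query: B face = WGWB

Answer: W G W B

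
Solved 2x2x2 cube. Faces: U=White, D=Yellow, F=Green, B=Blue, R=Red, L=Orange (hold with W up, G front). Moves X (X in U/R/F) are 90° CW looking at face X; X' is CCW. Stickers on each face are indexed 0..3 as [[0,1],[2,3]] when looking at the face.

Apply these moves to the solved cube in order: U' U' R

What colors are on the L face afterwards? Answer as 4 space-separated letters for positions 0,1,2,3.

After move 1 (U'): U=WWWW F=OOGG R=GGRR B=RRBB L=BBOO
After move 2 (U'): U=WWWW F=BBGG R=OORR B=GGBB L=RROO
After move 3 (R): R=RORO U=WBWG F=BYGY D=YBYG B=WGWB
Query: L face = RROO

Answer: R R O O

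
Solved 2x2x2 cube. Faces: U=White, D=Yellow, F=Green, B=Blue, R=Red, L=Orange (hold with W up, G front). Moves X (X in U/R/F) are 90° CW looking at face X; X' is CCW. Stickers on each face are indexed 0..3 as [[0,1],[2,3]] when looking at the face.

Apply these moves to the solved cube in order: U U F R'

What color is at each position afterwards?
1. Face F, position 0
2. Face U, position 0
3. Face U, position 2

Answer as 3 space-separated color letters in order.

After move 1 (U): U=WWWW F=RRGG R=BBRR B=OOBB L=GGOO
After move 2 (U): U=WWWW F=BBGG R=OORR B=GGBB L=RROO
After move 3 (F): F=GBGB U=WWOR R=WOWR D=ROYY L=RYOY
After move 4 (R'): R=ORWW U=WBOG F=GWGR D=RBYB B=YGOB
Query 1: F[0] = G
Query 2: U[0] = W
Query 3: U[2] = O

Answer: G W O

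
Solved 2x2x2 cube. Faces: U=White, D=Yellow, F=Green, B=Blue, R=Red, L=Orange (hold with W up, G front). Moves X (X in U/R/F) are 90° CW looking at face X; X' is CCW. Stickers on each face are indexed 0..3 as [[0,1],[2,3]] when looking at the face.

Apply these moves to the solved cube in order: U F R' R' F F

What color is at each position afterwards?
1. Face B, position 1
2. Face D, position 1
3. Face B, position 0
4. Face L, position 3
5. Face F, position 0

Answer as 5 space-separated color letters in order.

Answer: O O R R O

Derivation:
After move 1 (U): U=WWWW F=RRGG R=BBRR B=OOBB L=GGOO
After move 2 (F): F=GRGR U=WWOG R=WBWR D=RBYY L=GYOY
After move 3 (R'): R=BRWW U=WBOO F=GWGG D=RRYR B=YOBB
After move 4 (R'): R=RWBW U=WBOY F=GBGO D=RWYG B=RORB
After move 5 (F): F=GGOB U=WBYY R=OWYW D=BRYG L=GROW
After move 6 (F): F=OGBG U=WBWR R=YWYW D=YOYG L=GBOR
Query 1: B[1] = O
Query 2: D[1] = O
Query 3: B[0] = R
Query 4: L[3] = R
Query 5: F[0] = O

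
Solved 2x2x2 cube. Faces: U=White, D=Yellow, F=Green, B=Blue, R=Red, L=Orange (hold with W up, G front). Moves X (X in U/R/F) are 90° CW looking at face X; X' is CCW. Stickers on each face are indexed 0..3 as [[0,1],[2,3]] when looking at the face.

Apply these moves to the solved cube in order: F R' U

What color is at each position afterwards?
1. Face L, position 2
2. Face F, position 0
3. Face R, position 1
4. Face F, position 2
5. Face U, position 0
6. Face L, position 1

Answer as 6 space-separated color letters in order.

Answer: O R B G O W

Derivation:
After move 1 (F): F=GGGG U=WWOO R=WRWR D=RRYY L=OYOY
After move 2 (R'): R=RRWW U=WBOB F=GWGO D=RGYG B=YBRB
After move 3 (U): U=OWBB F=RRGO R=YBWW B=OYRB L=GWOY
Query 1: L[2] = O
Query 2: F[0] = R
Query 3: R[1] = B
Query 4: F[2] = G
Query 5: U[0] = O
Query 6: L[1] = W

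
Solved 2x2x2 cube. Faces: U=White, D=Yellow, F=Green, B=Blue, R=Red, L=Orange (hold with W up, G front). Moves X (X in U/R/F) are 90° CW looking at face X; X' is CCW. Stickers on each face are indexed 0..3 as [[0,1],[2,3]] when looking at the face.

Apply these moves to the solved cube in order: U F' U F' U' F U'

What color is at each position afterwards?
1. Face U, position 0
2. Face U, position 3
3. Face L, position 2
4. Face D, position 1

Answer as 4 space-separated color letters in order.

After move 1 (U): U=WWWW F=RRGG R=BBRR B=OOBB L=GGOO
After move 2 (F'): F=RGRG U=WWBR R=YBYR D=GOYY L=GWOW
After move 3 (U): U=BWRW F=YBRG R=OOYR B=GWBB L=RGOW
After move 4 (F'): F=BGYR U=BWOY R=OOGR D=GWYY L=RWOR
After move 5 (U'): U=WYBO F=RWYR R=BGGR B=OOBB L=GWOR
After move 6 (F): F=YRRW U=WYRW R=BGOR D=GBYY L=GGOW
After move 7 (U'): U=YWWR F=GGRW R=YROR B=BGBB L=OOOW
Query 1: U[0] = Y
Query 2: U[3] = R
Query 3: L[2] = O
Query 4: D[1] = B

Answer: Y R O B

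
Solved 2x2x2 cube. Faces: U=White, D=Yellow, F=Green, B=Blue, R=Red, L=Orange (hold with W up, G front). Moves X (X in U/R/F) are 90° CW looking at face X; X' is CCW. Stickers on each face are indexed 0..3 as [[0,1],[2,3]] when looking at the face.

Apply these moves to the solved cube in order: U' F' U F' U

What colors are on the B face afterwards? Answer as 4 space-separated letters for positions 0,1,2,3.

Answer: O W B B

Derivation:
After move 1 (U'): U=WWWW F=OOGG R=GGRR B=RRBB L=BBOO
After move 2 (F'): F=OGOG U=WWGR R=YGYR D=BOYY L=BWOW
After move 3 (U): U=GWRW F=YGOG R=RRYR B=BWBB L=OGOW
After move 4 (F'): F=GGYO U=GWRY R=ORBR D=GWYY L=OWOR
After move 5 (U): U=RGYW F=ORYO R=BWBR B=OWBB L=GGOR
Query: B face = OWBB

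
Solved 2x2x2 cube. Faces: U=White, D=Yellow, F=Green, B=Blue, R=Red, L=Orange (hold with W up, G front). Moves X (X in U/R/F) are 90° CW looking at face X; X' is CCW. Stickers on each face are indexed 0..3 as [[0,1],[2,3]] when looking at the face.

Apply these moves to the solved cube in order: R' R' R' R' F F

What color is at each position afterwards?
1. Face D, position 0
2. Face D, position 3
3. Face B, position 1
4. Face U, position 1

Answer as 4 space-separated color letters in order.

After move 1 (R'): R=RRRR U=WBWB F=GWGW D=YGYG B=YBYB
After move 2 (R'): R=RRRR U=WYWY F=GBGB D=YWYW B=GBGB
After move 3 (R'): R=RRRR U=WGWG F=GYGY D=YBYB B=WBWB
After move 4 (R'): R=RRRR U=WWWW F=GGGG D=YYYY B=BBBB
After move 5 (F): F=GGGG U=WWOO R=WRWR D=RRYY L=OYOY
After move 6 (F): F=GGGG U=WWYY R=OROR D=WWYY L=OROR
Query 1: D[0] = W
Query 2: D[3] = Y
Query 3: B[1] = B
Query 4: U[1] = W

Answer: W Y B W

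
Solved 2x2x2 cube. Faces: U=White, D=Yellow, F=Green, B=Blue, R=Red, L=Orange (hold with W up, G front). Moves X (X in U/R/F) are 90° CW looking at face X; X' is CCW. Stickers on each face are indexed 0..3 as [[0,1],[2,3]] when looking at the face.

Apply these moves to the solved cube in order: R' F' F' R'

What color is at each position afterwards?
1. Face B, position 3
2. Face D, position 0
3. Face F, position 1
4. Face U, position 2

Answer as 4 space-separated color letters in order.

After move 1 (R'): R=RRRR U=WBWB F=GWGW D=YGYG B=YBYB
After move 2 (F'): F=WWGG U=WBRR R=GRYR D=OOYG L=OBOW
After move 3 (F'): F=WGWG U=WBGY R=OROR D=BWYG L=OROR
After move 4 (R'): R=RROO U=WYGY F=WBWY D=BGYG B=GBWB
Query 1: B[3] = B
Query 2: D[0] = B
Query 3: F[1] = B
Query 4: U[2] = G

Answer: B B B G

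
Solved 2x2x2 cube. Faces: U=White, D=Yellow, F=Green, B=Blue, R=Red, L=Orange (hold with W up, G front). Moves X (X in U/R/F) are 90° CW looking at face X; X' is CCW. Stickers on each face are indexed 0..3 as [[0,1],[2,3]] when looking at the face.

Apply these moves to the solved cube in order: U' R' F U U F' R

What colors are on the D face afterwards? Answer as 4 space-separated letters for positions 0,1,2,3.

After move 1 (U'): U=WWWW F=OOGG R=GGRR B=RRBB L=BBOO
After move 2 (R'): R=GRGR U=WBWR F=OWGW D=YOYG B=YRYB
After move 3 (F): F=GOWW U=WBOB R=WRRR D=GGYG L=BYOO
After move 4 (U): U=OWBB F=WRWW R=YRRR B=BYYB L=GOOO
After move 5 (U): U=BOBW F=YRWW R=BYRR B=GOYB L=WROO
After move 6 (F'): F=RWYW U=BOBR R=GYGR D=ROYG L=WWOB
After move 7 (R): R=GGRY U=BWBW F=ROYG D=RYYG B=ROOB
Query: D face = RYYG

Answer: R Y Y G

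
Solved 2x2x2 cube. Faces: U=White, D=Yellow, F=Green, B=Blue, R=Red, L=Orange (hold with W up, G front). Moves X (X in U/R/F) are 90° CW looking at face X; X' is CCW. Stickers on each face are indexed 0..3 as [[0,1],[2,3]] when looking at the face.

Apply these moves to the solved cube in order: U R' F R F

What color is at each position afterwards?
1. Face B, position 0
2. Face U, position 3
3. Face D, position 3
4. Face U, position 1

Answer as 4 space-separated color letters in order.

After move 1 (U): U=WWWW F=RRGG R=BBRR B=OOBB L=GGOO
After move 2 (R'): R=BRBR U=WBWO F=RWGW D=YRYG B=YOYB
After move 3 (F): F=GRWW U=WBOG R=WROR D=BBYG L=GYOR
After move 4 (R): R=OWRR U=WROW F=GBWG D=BYYY B=GOBB
After move 5 (F): F=WGGB U=WRRY R=OWWR D=ROYY L=GBOY
Query 1: B[0] = G
Query 2: U[3] = Y
Query 3: D[3] = Y
Query 4: U[1] = R

Answer: G Y Y R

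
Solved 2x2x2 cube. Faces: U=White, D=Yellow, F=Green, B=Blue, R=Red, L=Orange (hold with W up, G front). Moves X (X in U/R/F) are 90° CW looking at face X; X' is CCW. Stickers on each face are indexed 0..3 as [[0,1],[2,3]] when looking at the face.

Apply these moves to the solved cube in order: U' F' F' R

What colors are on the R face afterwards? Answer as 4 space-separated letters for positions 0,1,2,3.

After move 1 (U'): U=WWWW F=OOGG R=GGRR B=RRBB L=BBOO
After move 2 (F'): F=OGOG U=WWGR R=YGYR D=BOYY L=BWOW
After move 3 (F'): F=GGOO U=WWYY R=OGBR D=WWYY L=BROG
After move 4 (R): R=BORG U=WGYO F=GWOY D=WBYR B=YRWB
Query: R face = BORG

Answer: B O R G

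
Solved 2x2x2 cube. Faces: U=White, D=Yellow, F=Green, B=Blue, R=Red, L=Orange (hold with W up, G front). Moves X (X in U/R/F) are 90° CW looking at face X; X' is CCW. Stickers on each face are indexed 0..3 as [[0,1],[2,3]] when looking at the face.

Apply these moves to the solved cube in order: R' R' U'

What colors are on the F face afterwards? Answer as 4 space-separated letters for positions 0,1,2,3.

After move 1 (R'): R=RRRR U=WBWB F=GWGW D=YGYG B=YBYB
After move 2 (R'): R=RRRR U=WYWY F=GBGB D=YWYW B=GBGB
After move 3 (U'): U=YYWW F=OOGB R=GBRR B=RRGB L=GBOO
Query: F face = OOGB

Answer: O O G B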